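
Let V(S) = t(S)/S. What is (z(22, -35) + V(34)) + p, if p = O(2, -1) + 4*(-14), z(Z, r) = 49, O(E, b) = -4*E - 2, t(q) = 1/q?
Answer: -19651/1156 ≈ -16.999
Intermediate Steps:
O(E, b) = -2 - 4*E
p = -66 (p = (-2 - 4*2) + 4*(-14) = (-2 - 8) - 56 = -10 - 56 = -66)
V(S) = S**(-2) (V(S) = 1/(S*S) = S**(-2))
(z(22, -35) + V(34)) + p = (49 + 34**(-2)) - 66 = (49 + 1/1156) - 66 = 56645/1156 - 66 = -19651/1156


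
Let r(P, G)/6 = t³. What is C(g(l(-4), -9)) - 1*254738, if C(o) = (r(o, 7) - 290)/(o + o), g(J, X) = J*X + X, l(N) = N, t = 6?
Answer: -6877423/27 ≈ -2.5472e+5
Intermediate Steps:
g(J, X) = X + J*X
r(P, G) = 1296 (r(P, G) = 6*6³ = 6*216 = 1296)
C(o) = 503/o (C(o) = (1296 - 290)/(o + o) = 1006/((2*o)) = 1006*(1/(2*o)) = 503/o)
C(g(l(-4), -9)) - 1*254738 = 503/((-9*(1 - 4))) - 1*254738 = 503/((-9*(-3))) - 254738 = 503/27 - 254738 = -6877423/27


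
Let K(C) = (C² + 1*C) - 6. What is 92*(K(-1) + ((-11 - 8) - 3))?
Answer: -2576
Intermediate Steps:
K(C) = -6 + C + C² (K(C) = (C² + C) - 6 = (C + C²) - 6 = -6 + C + C²)
92*(K(-1) + ((-11 - 8) - 3)) = 92*((-6 - 1 + (-1)²) + ((-11 - 8) - 3)) = 92*((-6 - 1 + 1) + (-19 - 3)) = 92*(-6 - 22) = 92*(-28) = -2576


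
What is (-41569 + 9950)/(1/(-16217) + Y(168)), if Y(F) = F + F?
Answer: -512765323/5448911 ≈ -94.104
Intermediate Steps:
Y(F) = 2*F
(-41569 + 9950)/(1/(-16217) + Y(168)) = (-41569 + 9950)/(1/(-16217) + 2*168) = -31619/(-1/16217 + 336) = -31619/5448911/16217 = -31619*16217/5448911 = -512765323/5448911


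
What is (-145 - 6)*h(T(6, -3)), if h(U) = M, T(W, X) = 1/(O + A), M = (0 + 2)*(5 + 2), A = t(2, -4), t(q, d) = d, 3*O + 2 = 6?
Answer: -2114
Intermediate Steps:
O = 4/3 (O = -⅔ + (⅓)*6 = -⅔ + 2 = 4/3 ≈ 1.3333)
A = -4
M = 14 (M = 2*7 = 14)
T(W, X) = -3/8 (T(W, X) = 1/(4/3 - 4) = 1/(-8/3) = -3/8)
h(U) = 14
(-145 - 6)*h(T(6, -3)) = (-145 - 6)*14 = -151*14 = -2114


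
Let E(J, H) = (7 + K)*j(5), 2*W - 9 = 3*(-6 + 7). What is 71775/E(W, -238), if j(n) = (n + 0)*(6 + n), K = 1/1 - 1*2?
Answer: 435/2 ≈ 217.50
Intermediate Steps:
K = -1 (K = 1 - 2 = -1)
W = 6 (W = 9/2 + (3*(-6 + 7))/2 = 9/2 + (3*1)/2 = 9/2 + (½)*3 = 9/2 + 3/2 = 6)
j(n) = n*(6 + n)
E(J, H) = 330 (E(J, H) = (7 - 1)*(5*(6 + 5)) = 6*(5*11) = 6*55 = 330)
71775/E(W, -238) = 71775/330 = 71775*(1/330) = 435/2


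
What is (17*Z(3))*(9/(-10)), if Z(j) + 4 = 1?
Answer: 459/10 ≈ 45.900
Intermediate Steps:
Z(j) = -3 (Z(j) = -4 + 1 = -3)
(17*Z(3))*(9/(-10)) = (17*(-3))*(9/(-10)) = -459*(-1)/10 = -51*(-9/10) = 459/10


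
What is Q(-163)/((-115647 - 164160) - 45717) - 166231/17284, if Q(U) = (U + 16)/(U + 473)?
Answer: -1397897772741/145347551080 ≈ -9.6176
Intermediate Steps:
Q(U) = (16 + U)/(473 + U)
Q(-163)/((-115647 - 164160) - 45717) - 166231/17284 = ((16 - 163)/(473 - 163))/((-115647 - 164160) - 45717) - 166231/17284 = (-147/310)/(-279807 - 45717) - 166231*1/17284 = ((1/310)*(-147))/(-325524) - 166231/17284 = -147/310*(-1/325524) - 166231/17284 = 49/33637480 - 166231/17284 = -1397897772741/145347551080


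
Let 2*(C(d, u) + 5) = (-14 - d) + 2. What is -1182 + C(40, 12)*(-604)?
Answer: 17542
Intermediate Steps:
C(d, u) = -11 - d/2 (C(d, u) = -5 + ((-14 - d) + 2)/2 = -5 + (-12 - d)/2 = -5 + (-6 - d/2) = -11 - d/2)
-1182 + C(40, 12)*(-604) = -1182 + (-11 - 1/2*40)*(-604) = -1182 + (-11 - 20)*(-604) = -1182 - 31*(-604) = -1182 + 18724 = 17542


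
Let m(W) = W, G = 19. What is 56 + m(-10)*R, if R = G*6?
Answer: -1084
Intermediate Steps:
R = 114 (R = 19*6 = 114)
56 + m(-10)*R = 56 - 10*114 = 56 - 1140 = -1084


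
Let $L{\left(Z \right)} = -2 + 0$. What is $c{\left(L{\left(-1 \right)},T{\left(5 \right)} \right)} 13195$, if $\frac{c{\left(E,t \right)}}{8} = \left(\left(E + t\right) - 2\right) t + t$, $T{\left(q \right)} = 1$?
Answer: $-211120$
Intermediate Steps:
$L{\left(Z \right)} = -2$
$c{\left(E,t \right)} = 8 t + 8 t \left(-2 + E + t\right)$ ($c{\left(E,t \right)} = 8 \left(\left(\left(E + t\right) - 2\right) t + t\right) = 8 \left(\left(-2 + E + t\right) t + t\right) = 8 \left(t \left(-2 + E + t\right) + t\right) = 8 \left(t + t \left(-2 + E + t\right)\right) = 8 t + 8 t \left(-2 + E + t\right)$)
$c{\left(L{\left(-1 \right)},T{\left(5 \right)} \right)} 13195 = 8 \cdot 1 \left(-1 - 2 + 1\right) 13195 = 8 \cdot 1 \left(-2\right) 13195 = \left(-16\right) 13195 = -211120$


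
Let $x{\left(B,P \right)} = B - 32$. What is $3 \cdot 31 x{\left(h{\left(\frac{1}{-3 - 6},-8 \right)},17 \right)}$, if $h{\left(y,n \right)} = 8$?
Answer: $-2232$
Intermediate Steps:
$x{\left(B,P \right)} = -32 + B$ ($x{\left(B,P \right)} = B - 32 = -32 + B$)
$3 \cdot 31 x{\left(h{\left(\frac{1}{-3 - 6},-8 \right)},17 \right)} = 3 \cdot 31 \left(-32 + 8\right) = 93 \left(-24\right) = -2232$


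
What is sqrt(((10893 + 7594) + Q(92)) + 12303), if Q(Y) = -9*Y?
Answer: sqrt(29962) ≈ 173.10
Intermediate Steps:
sqrt(((10893 + 7594) + Q(92)) + 12303) = sqrt(((10893 + 7594) - 9*92) + 12303) = sqrt((18487 - 828) + 12303) = sqrt(17659 + 12303) = sqrt(29962)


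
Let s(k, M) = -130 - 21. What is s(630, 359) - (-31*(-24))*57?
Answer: -42559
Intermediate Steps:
s(k, M) = -151
s(630, 359) - (-31*(-24))*57 = -151 - (-31*(-24))*57 = -151 - 744*57 = -151 - 1*42408 = -151 - 42408 = -42559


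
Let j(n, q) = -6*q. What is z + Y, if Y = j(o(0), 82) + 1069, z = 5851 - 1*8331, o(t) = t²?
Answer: -1903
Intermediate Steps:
z = -2480 (z = 5851 - 8331 = -2480)
Y = 577 (Y = -6*82 + 1069 = -492 + 1069 = 577)
z + Y = -2480 + 577 = -1903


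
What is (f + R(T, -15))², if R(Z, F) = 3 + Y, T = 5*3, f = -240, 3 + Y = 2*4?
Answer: 53824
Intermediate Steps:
Y = 5 (Y = -3 + 2*4 = -3 + 8 = 5)
T = 15
R(Z, F) = 8 (R(Z, F) = 3 + 5 = 8)
(f + R(T, -15))² = (-240 + 8)² = (-232)² = 53824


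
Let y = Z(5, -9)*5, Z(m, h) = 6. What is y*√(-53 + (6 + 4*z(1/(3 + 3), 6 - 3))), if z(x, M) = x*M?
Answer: 90*I*√5 ≈ 201.25*I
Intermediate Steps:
z(x, M) = M*x
y = 30 (y = 6*5 = 30)
y*√(-53 + (6 + 4*z(1/(3 + 3), 6 - 3))) = 30*√(-53 + (6 + 4*((6 - 3)/(3 + 3)))) = 30*√(-53 + (6 + 4*(3/6))) = 30*√(-53 + (6 + 4*(3*(⅙)))) = 30*√(-53 + (6 + 4*(½))) = 30*√(-53 + (6 + 2)) = 30*√(-53 + 8) = 30*√(-45) = 30*(3*I*√5) = 90*I*√5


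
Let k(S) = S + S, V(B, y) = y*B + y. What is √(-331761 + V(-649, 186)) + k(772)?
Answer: 1544 + I*√452289 ≈ 1544.0 + 672.52*I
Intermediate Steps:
V(B, y) = y + B*y (V(B, y) = B*y + y = y + B*y)
k(S) = 2*S
√(-331761 + V(-649, 186)) + k(772) = √(-331761 + 186*(1 - 649)) + 2*772 = √(-331761 + 186*(-648)) + 1544 = √(-331761 - 120528) + 1544 = √(-452289) + 1544 = I*√452289 + 1544 = 1544 + I*√452289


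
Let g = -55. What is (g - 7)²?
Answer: 3844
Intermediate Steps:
(g - 7)² = (-55 - 7)² = (-62)² = 3844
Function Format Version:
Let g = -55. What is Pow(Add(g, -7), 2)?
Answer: 3844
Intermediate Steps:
Pow(Add(g, -7), 2) = Pow(Add(-55, -7), 2) = Pow(-62, 2) = 3844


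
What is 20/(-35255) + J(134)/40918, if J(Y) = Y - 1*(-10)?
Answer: 425836/144256409 ≈ 0.0029519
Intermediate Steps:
J(Y) = 10 + Y (J(Y) = Y + 10 = 10 + Y)
20/(-35255) + J(134)/40918 = 20/(-35255) + (10 + 134)/40918 = 20*(-1/35255) + 144*(1/40918) = -4/7051 + 72/20459 = 425836/144256409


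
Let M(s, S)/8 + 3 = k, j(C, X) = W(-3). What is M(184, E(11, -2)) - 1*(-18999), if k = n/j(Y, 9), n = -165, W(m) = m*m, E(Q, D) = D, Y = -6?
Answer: 56485/3 ≈ 18828.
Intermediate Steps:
W(m) = m**2
j(C, X) = 9 (j(C, X) = (-3)**2 = 9)
k = -55/3 (k = -165/9 = -165*1/9 = -55/3 ≈ -18.333)
M(s, S) = -512/3 (M(s, S) = -24 + 8*(-55/3) = -24 - 440/3 = -512/3)
M(184, E(11, -2)) - 1*(-18999) = -512/3 - 1*(-18999) = -512/3 + 18999 = 56485/3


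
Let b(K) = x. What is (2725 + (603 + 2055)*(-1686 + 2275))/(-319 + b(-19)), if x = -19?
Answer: -1568287/338 ≈ -4639.9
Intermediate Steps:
b(K) = -19
(2725 + (603 + 2055)*(-1686 + 2275))/(-319 + b(-19)) = (2725 + (603 + 2055)*(-1686 + 2275))/(-319 - 19) = (2725 + 2658*589)/(-338) = (2725 + 1565562)*(-1/338) = 1568287*(-1/338) = -1568287/338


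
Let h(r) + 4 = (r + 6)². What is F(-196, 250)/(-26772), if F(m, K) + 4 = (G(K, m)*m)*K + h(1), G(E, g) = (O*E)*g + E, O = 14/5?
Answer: -6710550041/26772 ≈ -2.5066e+5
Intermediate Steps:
O = 14/5 (O = 14*(⅕) = 14/5 ≈ 2.8000)
G(E, g) = E + 14*E*g/5 (G(E, g) = (14*E/5)*g + E = 14*E*g/5 + E = E + 14*E*g/5)
h(r) = -4 + (6 + r)² (h(r) = -4 + (r + 6)² = -4 + (6 + r)²)
F(m, K) = 41 + m*K²*(5 + 14*m)/5 (F(m, K) = -4 + (((K*(5 + 14*m)/5)*m)*K + (-4 + (6 + 1)²)) = -4 + ((K*m*(5 + 14*m)/5)*K + (-4 + 7²)) = -4 + (m*K²*(5 + 14*m)/5 + (-4 + 49)) = -4 + (m*K²*(5 + 14*m)/5 + 45) = -4 + (45 + m*K²*(5 + 14*m)/5) = 41 + m*K²*(5 + 14*m)/5)
F(-196, 250)/(-26772) = (41 + (⅕)*(-196)*250²*(5 + 14*(-196)))/(-26772) = (41 + (⅕)*(-196)*62500*(5 - 2744))*(-1/26772) = (41 + (⅕)*(-196)*62500*(-2739))*(-1/26772) = (41 + 6710550000)*(-1/26772) = 6710550041*(-1/26772) = -6710550041/26772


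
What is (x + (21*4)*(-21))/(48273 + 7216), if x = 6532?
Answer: 4768/55489 ≈ 0.085927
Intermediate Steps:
(x + (21*4)*(-21))/(48273 + 7216) = (6532 + (21*4)*(-21))/(48273 + 7216) = (6532 + 84*(-21))/55489 = (6532 - 1764)*(1/55489) = 4768*(1/55489) = 4768/55489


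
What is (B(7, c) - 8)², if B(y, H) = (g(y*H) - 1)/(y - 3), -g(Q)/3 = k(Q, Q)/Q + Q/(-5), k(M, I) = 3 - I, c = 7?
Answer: 2304/60025 ≈ 0.038384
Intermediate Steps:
g(Q) = 3*Q/5 - 3*(3 - Q)/Q (g(Q) = -3*((3 - Q)/Q + Q/(-5)) = -3*((3 - Q)/Q + Q*(-⅕)) = -3*((3 - Q)/Q - Q/5) = -3*(-Q/5 + (3 - Q)/Q) = 3*Q/5 - 3*(3 - Q)/Q)
B(y, H) = (2 - 9/(H*y) + 3*H*y/5)/(-3 + y) (B(y, H) = ((3 - 9*1/(H*y) + 3*(y*H)/5) - 1)/(y - 3) = ((3 - 9*1/(H*y) + 3*(H*y)/5) - 1)/(-3 + y) = ((3 - 9/(H*y) + 3*H*y/5) - 1)/(-3 + y) = (2 - 9/(H*y) + 3*H*y/5)/(-3 + y))
(B(7, c) - 8)² = ((⅕)*(-45 + 3*7²*7² + 10*7*7)/(7*7*(-3 + 7)) - 8)² = ((⅕)*(⅐)*(⅐)*(-45 + 3*49*49 + 490)/4 - 8)² = ((⅕)*(⅐)*(⅐)*(¼)*(-45 + 7203 + 490) - 8)² = ((⅕)*(⅐)*(⅐)*(¼)*7648 - 8)² = (1912/245 - 8)² = (-48/245)² = 2304/60025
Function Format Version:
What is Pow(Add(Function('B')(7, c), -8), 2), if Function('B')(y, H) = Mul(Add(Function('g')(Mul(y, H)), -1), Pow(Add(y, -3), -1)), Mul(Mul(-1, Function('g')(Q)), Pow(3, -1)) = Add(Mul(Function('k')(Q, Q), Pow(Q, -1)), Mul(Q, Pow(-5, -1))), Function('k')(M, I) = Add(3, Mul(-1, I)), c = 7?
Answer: Rational(2304, 60025) ≈ 0.038384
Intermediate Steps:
Function('g')(Q) = Add(Mul(Rational(3, 5), Q), Mul(-3, Pow(Q, -1), Add(3, Mul(-1, Q)))) (Function('g')(Q) = Mul(-3, Add(Mul(Add(3, Mul(-1, Q)), Pow(Q, -1)), Mul(Q, Pow(-5, -1)))) = Mul(-3, Add(Mul(Pow(Q, -1), Add(3, Mul(-1, Q))), Mul(Q, Rational(-1, 5)))) = Mul(-3, Add(Mul(Pow(Q, -1), Add(3, Mul(-1, Q))), Mul(Rational(-1, 5), Q))) = Mul(-3, Add(Mul(Rational(-1, 5), Q), Mul(Pow(Q, -1), Add(3, Mul(-1, Q))))) = Add(Mul(Rational(3, 5), Q), Mul(-3, Pow(Q, -1), Add(3, Mul(-1, Q)))))
Function('B')(y, H) = Mul(Pow(Add(-3, y), -1), Add(2, Mul(-9, Pow(H, -1), Pow(y, -1)), Mul(Rational(3, 5), H, y))) (Function('B')(y, H) = Mul(Add(Add(3, Mul(-9, Pow(Mul(y, H), -1)), Mul(Rational(3, 5), Mul(y, H))), -1), Pow(Add(y, -3), -1)) = Mul(Add(Add(3, Mul(-9, Pow(Mul(H, y), -1)), Mul(Rational(3, 5), Mul(H, y))), -1), Pow(Add(-3, y), -1)) = Mul(Add(Add(3, Mul(-9, Mul(Pow(H, -1), Pow(y, -1))), Mul(Rational(3, 5), H, y)), -1), Pow(Add(-3, y), -1)) = Mul(Add(Add(3, Mul(-9, Pow(H, -1), Pow(y, -1)), Mul(Rational(3, 5), H, y)), -1), Pow(Add(-3, y), -1)) = Mul(Add(2, Mul(-9, Pow(H, -1), Pow(y, -1)), Mul(Rational(3, 5), H, y)), Pow(Add(-3, y), -1)) = Mul(Pow(Add(-3, y), -1), Add(2, Mul(-9, Pow(H, -1), Pow(y, -1)), Mul(Rational(3, 5), H, y))))
Pow(Add(Function('B')(7, c), -8), 2) = Pow(Add(Mul(Rational(1, 5), Pow(7, -1), Pow(7, -1), Pow(Add(-3, 7), -1), Add(-45, Mul(3, Pow(7, 2), Pow(7, 2)), Mul(10, 7, 7))), -8), 2) = Pow(Add(Mul(Rational(1, 5), Rational(1, 7), Rational(1, 7), Pow(4, -1), Add(-45, Mul(3, 49, 49), 490)), -8), 2) = Pow(Add(Mul(Rational(1, 5), Rational(1, 7), Rational(1, 7), Rational(1, 4), Add(-45, 7203, 490)), -8), 2) = Pow(Add(Mul(Rational(1, 5), Rational(1, 7), Rational(1, 7), Rational(1, 4), 7648), -8), 2) = Pow(Add(Rational(1912, 245), -8), 2) = Pow(Rational(-48, 245), 2) = Rational(2304, 60025)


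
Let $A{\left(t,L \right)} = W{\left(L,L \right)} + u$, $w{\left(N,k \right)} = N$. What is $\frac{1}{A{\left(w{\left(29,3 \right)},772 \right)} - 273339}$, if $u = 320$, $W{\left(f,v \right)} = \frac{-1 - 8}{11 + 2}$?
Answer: $- \frac{13}{3549256} \approx -3.6627 \cdot 10^{-6}$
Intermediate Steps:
$W{\left(f,v \right)} = - \frac{9}{13}$
$A{\left(t,L \right)} = \frac{4151}{13}$ ($A{\left(t,L \right)} = - \frac{9}{13} + 320 = \frac{4151}{13}$)
$\frac{1}{A{\left(w{\left(29,3 \right)},772 \right)} - 273339} = \frac{1}{\frac{4151}{13} - 273339} = \frac{1}{- \frac{3549256}{13}} = - \frac{13}{3549256}$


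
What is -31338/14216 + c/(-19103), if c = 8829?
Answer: -362081439/135784124 ≈ -2.6666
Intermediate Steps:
-31338/14216 + c/(-19103) = -31338/14216 + 8829/(-19103) = -31338*1/14216 + 8829*(-1/19103) = -15669/7108 - 8829/19103 = -362081439/135784124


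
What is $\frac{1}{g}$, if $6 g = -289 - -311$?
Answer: $\frac{3}{11} \approx 0.27273$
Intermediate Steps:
$g = \frac{11}{3}$ ($g = \frac{-289 - -311}{6} = \frac{-289 + 311}{6} = \frac{1}{6} \cdot 22 = \frac{11}{3} \approx 3.6667$)
$\frac{1}{g} = \frac{1}{\frac{11}{3}} = \frac{3}{11}$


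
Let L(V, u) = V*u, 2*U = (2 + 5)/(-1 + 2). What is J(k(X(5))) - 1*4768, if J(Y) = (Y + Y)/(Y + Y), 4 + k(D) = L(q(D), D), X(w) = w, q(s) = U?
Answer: -4767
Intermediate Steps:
U = 7/2 (U = ((2 + 5)/(-1 + 2))/2 = (7/1)/2 = (7*1)/2 = (½)*7 = 7/2 ≈ 3.5000)
q(s) = 7/2
k(D) = -4 + 7*D/2
J(Y) = 1 (J(Y) = (2*Y)/((2*Y)) = (2*Y)*(1/(2*Y)) = 1)
J(k(X(5))) - 1*4768 = 1 - 1*4768 = 1 - 4768 = -4767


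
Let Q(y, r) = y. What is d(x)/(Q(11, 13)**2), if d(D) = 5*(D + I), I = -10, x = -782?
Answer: -360/11 ≈ -32.727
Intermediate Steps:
d(D) = -50 + 5*D (d(D) = 5*(D - 10) = 5*(-10 + D) = -50 + 5*D)
d(x)/(Q(11, 13)**2) = (-50 + 5*(-782))/(11**2) = (-50 - 3910)/121 = -3960*1/121 = -360/11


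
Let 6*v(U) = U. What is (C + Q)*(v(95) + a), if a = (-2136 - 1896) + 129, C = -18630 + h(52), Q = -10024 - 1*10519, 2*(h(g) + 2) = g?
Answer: 913072127/6 ≈ 1.5218e+8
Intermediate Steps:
h(g) = -2 + g/2
v(U) = U/6
Q = -20543 (Q = -10024 - 10519 = -20543)
C = -18606 (C = -18630 + (-2 + (1/2)*52) = -18630 + (-2 + 26) = -18630 + 24 = -18606)
a = -3903 (a = -4032 + 129 = -3903)
(C + Q)*(v(95) + a) = (-18606 - 20543)*((1/6)*95 - 3903) = -39149*(95/6 - 3903) = -39149*(-23323/6) = 913072127/6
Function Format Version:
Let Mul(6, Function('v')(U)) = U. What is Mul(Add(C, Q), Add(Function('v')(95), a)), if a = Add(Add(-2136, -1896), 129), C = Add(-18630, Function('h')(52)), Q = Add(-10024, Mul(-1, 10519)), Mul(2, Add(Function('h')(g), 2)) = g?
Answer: Rational(913072127, 6) ≈ 1.5218e+8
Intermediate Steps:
Function('h')(g) = Add(-2, Mul(Rational(1, 2), g))
Function('v')(U) = Mul(Rational(1, 6), U)
Q = -20543 (Q = Add(-10024, -10519) = -20543)
C = -18606 (C = Add(-18630, Add(-2, Mul(Rational(1, 2), 52))) = Add(-18630, Add(-2, 26)) = Add(-18630, 24) = -18606)
a = -3903 (a = Add(-4032, 129) = -3903)
Mul(Add(C, Q), Add(Function('v')(95), a)) = Mul(Add(-18606, -20543), Add(Mul(Rational(1, 6), 95), -3903)) = Mul(-39149, Add(Rational(95, 6), -3903)) = Mul(-39149, Rational(-23323, 6)) = Rational(913072127, 6)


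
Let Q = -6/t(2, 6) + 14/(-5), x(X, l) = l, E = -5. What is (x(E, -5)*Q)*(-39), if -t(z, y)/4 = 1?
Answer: -507/2 ≈ -253.50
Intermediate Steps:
t(z, y) = -4 (t(z, y) = -4*1 = -4)
Q = -13/10 (Q = -6/(-4) + 14/(-5) = -6*(-1/4) + 14*(-1/5) = 3/2 - 14/5 = -13/10 ≈ -1.3000)
(x(E, -5)*Q)*(-39) = -5*(-13/10)*(-39) = (13/2)*(-39) = -507/2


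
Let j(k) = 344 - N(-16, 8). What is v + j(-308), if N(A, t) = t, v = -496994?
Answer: -496658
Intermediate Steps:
j(k) = 336 (j(k) = 344 - 1*8 = 344 - 8 = 336)
v + j(-308) = -496994 + 336 = -496658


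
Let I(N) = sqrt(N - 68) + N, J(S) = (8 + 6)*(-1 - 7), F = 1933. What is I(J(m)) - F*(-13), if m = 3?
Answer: 25017 + 6*I*sqrt(5) ≈ 25017.0 + 13.416*I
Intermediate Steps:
J(S) = -112 (J(S) = 14*(-8) = -112)
I(N) = N + sqrt(-68 + N) (I(N) = sqrt(-68 + N) + N = N + sqrt(-68 + N))
I(J(m)) - F*(-13) = (-112 + sqrt(-68 - 112)) - 1933*(-13) = (-112 + sqrt(-180)) - 1*(-25129) = (-112 + 6*I*sqrt(5)) + 25129 = 25017 + 6*I*sqrt(5)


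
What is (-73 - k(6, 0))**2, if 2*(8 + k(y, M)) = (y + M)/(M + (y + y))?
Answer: 68121/16 ≈ 4257.6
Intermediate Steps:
k(y, M) = -8 + (M + y)/(2*(M + 2*y)) (k(y, M) = -8 + ((y + M)/(M + (y + y)))/2 = -8 + ((M + y)/(M + 2*y))/2 = -8 + (M + y)/(2*(M + 2*y)))
(-73 - k(6, 0))**2 = (-73 - (-31*6 - 15*0)/(2*(0 + 2*6)))**2 = (-73 - (-186 + 0)/(2*(0 + 12)))**2 = (-73 - (-186)/(2*12))**2 = (-73 - 1*(-31/4))**2 = (-73 + 31/4)**2 = (-261/4)**2 = 68121/16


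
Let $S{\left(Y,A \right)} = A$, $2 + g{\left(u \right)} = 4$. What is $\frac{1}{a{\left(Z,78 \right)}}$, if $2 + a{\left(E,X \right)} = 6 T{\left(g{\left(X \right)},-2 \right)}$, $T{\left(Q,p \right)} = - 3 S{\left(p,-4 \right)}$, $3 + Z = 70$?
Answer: $\frac{1}{70} \approx 0.014286$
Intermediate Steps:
$Z = 67$ ($Z = -3 + 70 = 67$)
$g{\left(u \right)} = 2$ ($g{\left(u \right)} = -2 + 4 = 2$)
$T{\left(Q,p \right)} = 12$ ($T{\left(Q,p \right)} = \left(-3\right) \left(-4\right) = 12$)
$a{\left(E,X \right)} = 70$ ($a{\left(E,X \right)} = -2 + 6 \cdot 12 = -2 + 72 = 70$)
$\frac{1}{a{\left(Z,78 \right)}} = \frac{1}{70}$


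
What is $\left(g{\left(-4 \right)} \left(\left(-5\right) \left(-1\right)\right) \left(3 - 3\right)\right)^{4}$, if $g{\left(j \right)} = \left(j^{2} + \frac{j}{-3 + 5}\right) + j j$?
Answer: $0$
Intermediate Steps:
$g{\left(j \right)} = \frac{j}{2} + 2 j^{2}$ ($g{\left(j \right)} = \left(j^{2} + \frac{j}{2}\right) + j^{2} = \frac{j}{2} + 2 j^{2}$)
$\left(g{\left(-4 \right)} \left(\left(-5\right) \left(-1\right)\right) \left(3 - 3\right)\right)^{4} = \left(\frac{1}{2} \left(-4\right) \left(1 + 4 \left(-4\right)\right) \left(\left(-5\right) \left(-1\right)\right) \left(3 - 3\right)\right)^{4} = \left(\frac{1}{2} \left(-4\right) \left(1 - 16\right) 5 \cdot 0\right)^{4} = \left(\frac{1}{2} \left(-4\right) \left(-15\right) 5 \cdot 0\right)^{4} = \left(30 \cdot 5 \cdot 0\right)^{4} = \left(150 \cdot 0\right)^{4} = 0^{4} = 0$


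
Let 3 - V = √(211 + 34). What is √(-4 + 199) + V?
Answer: 3 + √195 - 7*√5 ≈ 1.3118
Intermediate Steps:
V = 3 - 7*√5 (V = 3 - √(211 + 34) = 3 - √245 = 3 - 7*√5 ≈ -12.652)
√(-4 + 199) + V = √(-4 + 199) + (3 - 7*√5) = √195 + (3 - 7*√5) = 3 + √195 - 7*√5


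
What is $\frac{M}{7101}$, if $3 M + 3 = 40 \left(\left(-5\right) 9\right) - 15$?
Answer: $- \frac{202}{2367} \approx -0.08534$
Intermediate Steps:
$M = -606$ ($M = -1 + \frac{40 \left(\left(-5\right) 9\right) - 15}{3} = -1 + \frac{40 \left(-45\right) - 15}{3} = -1 + \frac{-1800 - 15}{3} = -1 + \frac{1}{3} \left(-1815\right) = -1 - 605 = -606$)
$\frac{M}{7101} = - \frac{606}{7101} = \left(-606\right) \frac{1}{7101} = - \frac{202}{2367}$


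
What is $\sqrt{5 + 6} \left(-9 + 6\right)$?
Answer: $- 3 \sqrt{11} \approx -9.9499$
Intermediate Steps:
$\sqrt{5 + 6} \left(-9 + 6\right) = \sqrt{11} \left(-3\right) = - 3 \sqrt{11}$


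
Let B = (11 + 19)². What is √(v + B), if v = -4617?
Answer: 3*I*√413 ≈ 60.967*I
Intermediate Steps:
B = 900 (B = 30² = 900)
√(v + B) = √(-4617 + 900) = √(-3717) = 3*I*√413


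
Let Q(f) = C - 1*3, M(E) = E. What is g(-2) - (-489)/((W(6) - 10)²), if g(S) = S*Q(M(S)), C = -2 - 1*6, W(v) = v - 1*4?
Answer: 1897/64 ≈ 29.641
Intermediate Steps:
W(v) = -4 + v (W(v) = v - 4 = -4 + v)
C = -8 (C = -2 - 6 = -8)
Q(f) = -11 (Q(f) = -8 - 1*3 = -8 - 3 = -11)
g(S) = -11*S (g(S) = S*(-11) = -11*S)
g(-2) - (-489)/((W(6) - 10)²) = -11*(-2) - (-489)/(((-4 + 6) - 10)²) = 22 - (-489)/((2 - 10)²) = 22 - (-489)/((-8)²) = 22 - (-489)/64 = 22 - 1*(-489/64) = 22 + 489/64 = 1897/64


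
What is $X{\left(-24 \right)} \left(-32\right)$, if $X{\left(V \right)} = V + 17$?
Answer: $224$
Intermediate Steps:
$X{\left(V \right)} = 17 + V$
$X{\left(-24 \right)} \left(-32\right) = \left(17 - 24\right) \left(-32\right) = \left(-7\right) \left(-32\right) = 224$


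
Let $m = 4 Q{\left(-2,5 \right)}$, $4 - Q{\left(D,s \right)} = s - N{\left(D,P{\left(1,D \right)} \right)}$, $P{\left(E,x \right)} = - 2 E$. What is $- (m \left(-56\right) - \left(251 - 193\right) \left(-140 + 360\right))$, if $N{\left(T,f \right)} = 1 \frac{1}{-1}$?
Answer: $12312$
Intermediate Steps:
$N{\left(T,f \right)} = -1$ ($N{\left(T,f \right)} = 1 \left(-1\right) = -1$)
$Q{\left(D,s \right)} = 3 - s$ ($Q{\left(D,s \right)} = 4 - \left(s - -1\right) = 4 - \left(s + 1\right) = 4 - \left(1 + s\right) = 3 - s$)
$m = -8$ ($m = 4 \left(3 - 5\right) = 4 \left(-2\right) = -8$)
$- (m \left(-56\right) - \left(251 - 193\right) \left(-140 + 360\right)) = - (\left(-8\right) \left(-56\right) - \left(251 - 193\right) \left(-140 + 360\right)) = - (448 - 58 \cdot 220) = - (448 - 12760) = \left(-1\right) \left(-12312\right) = 12312$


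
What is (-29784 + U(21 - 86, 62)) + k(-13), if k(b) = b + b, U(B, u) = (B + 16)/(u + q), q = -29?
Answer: -983779/33 ≈ -29812.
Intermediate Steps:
U(B, u) = (16 + B)/(-29 + u) (U(B, u) = (B + 16)/(u - 29) = (16 + B)/(-29 + u))
k(b) = 2*b
(-29784 + U(21 - 86, 62)) + k(-13) = (-29784 + (16 + (21 - 86))/(-29 + 62)) + 2*(-13) = (-29784 + (16 - 65)/33) - 26 = (-29784 + (1/33)*(-49)) - 26 = (-29784 - 49/33) - 26 = -982921/33 - 26 = -983779/33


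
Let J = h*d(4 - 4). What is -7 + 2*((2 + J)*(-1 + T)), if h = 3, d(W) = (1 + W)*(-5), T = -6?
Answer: 175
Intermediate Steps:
d(W) = -5 - 5*W
J = -15 (J = 3*(-5 - 5*(4 - 4)) = 3*(-5 - 5*0) = 3*(-5 + 0) = 3*(-5) = -15)
-7 + 2*((2 + J)*(-1 + T)) = -7 + 2*((2 - 15)*(-1 - 6)) = -7 + 2*(-13*(-7)) = -7 + 2*91 = -7 + 182 = 175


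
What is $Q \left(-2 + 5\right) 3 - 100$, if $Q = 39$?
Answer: $251$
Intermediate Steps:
$Q \left(-2 + 5\right) 3 - 100 = 39 \left(-2 + 5\right) 3 - 100 = 39 \cdot 3 \cdot 3 - 100 = 39 \cdot 9 - 100 = 351 - 100 = 251$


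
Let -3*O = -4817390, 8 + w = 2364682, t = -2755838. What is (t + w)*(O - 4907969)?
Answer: 1291690938596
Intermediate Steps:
w = 2364674 (w = -8 + 2364682 = 2364674)
O = 4817390/3 (O = -1/3*(-4817390) = 4817390/3 ≈ 1.6058e+6)
(t + w)*(O - 4907969) = (-2755838 + 2364674)*(4817390/3 - 4907969) = -391164*(-9906517/3) = 1291690938596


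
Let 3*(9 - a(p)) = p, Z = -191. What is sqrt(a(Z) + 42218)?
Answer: 2*sqrt(95154)/3 ≈ 205.65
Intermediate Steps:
a(p) = 9 - p/3
sqrt(a(Z) + 42218) = sqrt((9 - 1/3*(-191)) + 42218) = sqrt((9 + 191/3) + 42218) = sqrt(218/3 + 42218) = sqrt(126872/3) = 2*sqrt(95154)/3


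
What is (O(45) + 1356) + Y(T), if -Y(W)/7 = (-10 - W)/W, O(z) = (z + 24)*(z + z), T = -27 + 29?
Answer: 7608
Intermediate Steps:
T = 2
O(z) = 2*z*(24 + z) (O(z) = (24 + z)*(2*z) = 2*z*(24 + z))
Y(W) = -7*(-10 - W)/W
(O(45) + 1356) + Y(T) = (2*45*(24 + 45) + 1356) + (7 + 70/2) = (2*45*69 + 1356) + (7 + 70*(½)) = (6210 + 1356) + (7 + 35) = 7566 + 42 = 7608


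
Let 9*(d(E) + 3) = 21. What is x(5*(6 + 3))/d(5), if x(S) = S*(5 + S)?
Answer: -3375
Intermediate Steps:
d(E) = -⅔ (d(E) = -3 + (⅑)*21 = -3 + 7/3 = -⅔)
x(5*(6 + 3))/d(5) = ((5*(6 + 3))*(5 + 5*(6 + 3)))/(-⅔) = ((5*9)*(5 + 5*9))*(-3/2) = (45*(5 + 45))*(-3/2) = (45*50)*(-3/2) = 2250*(-3/2) = -3375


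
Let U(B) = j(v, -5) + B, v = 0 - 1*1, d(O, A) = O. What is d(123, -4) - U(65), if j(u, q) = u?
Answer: 59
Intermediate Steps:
v = -1 (v = 0 - 1 = -1)
U(B) = -1 + B
d(123, -4) - U(65) = 123 - (-1 + 65) = 123 - 1*64 = 123 - 64 = 59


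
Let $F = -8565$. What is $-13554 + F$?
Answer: $-22119$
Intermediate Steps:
$-13554 + F = -13554 - 8565 = -22119$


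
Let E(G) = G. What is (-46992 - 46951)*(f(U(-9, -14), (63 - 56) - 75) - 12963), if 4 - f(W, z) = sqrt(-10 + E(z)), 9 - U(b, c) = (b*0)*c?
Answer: 1217407337 + 93943*I*sqrt(78) ≈ 1.2174e+9 + 8.2968e+5*I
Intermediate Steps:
U(b, c) = 9 (U(b, c) = 9 - b*0*c = 9 - 0*c = 9 - 1*0 = 9 + 0 = 9)
f(W, z) = 4 - sqrt(-10 + z)
(-46992 - 46951)*(f(U(-9, -14), (63 - 56) - 75) - 12963) = (-46992 - 46951)*((4 - sqrt(-10 + ((63 - 56) - 75))) - 12963) = -93943*((4 - sqrt(-10 + (7 - 75))) - 12963) = -93943*((4 - sqrt(-10 - 68)) - 12963) = -93943*((4 - sqrt(-78)) - 12963) = -93943*((4 - I*sqrt(78)) - 12963) = -93943*(-12959 - I*sqrt(78)) = 1217407337 + 93943*I*sqrt(78)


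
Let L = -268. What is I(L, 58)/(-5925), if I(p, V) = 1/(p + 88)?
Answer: 1/1066500 ≈ 9.3765e-7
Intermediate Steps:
I(p, V) = 1/(88 + p)
I(L, 58)/(-5925) = 1/((88 - 268)*(-5925)) = -1/5925/(-180) = -1/180*(-1/5925) = 1/1066500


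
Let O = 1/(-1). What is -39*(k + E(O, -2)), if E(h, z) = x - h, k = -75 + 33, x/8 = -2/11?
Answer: 18213/11 ≈ 1655.7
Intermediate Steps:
x = -16/11 (x = 8*(-2/11) = -16/11 ≈ -1.4545)
k = -42
O = -1
E(h, z) = -16/11 - h
-39*(k + E(O, -2)) = -39*(-42 + (-16/11 - 1*(-1))) = -39*(-42 + (-16/11 + 1)) = -39*(-42 - 5/11) = -39*(-467/11) = 18213/11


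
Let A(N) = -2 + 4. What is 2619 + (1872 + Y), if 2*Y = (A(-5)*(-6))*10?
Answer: 4431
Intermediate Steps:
A(N) = 2
Y = -60 (Y = ((2*(-6))*10)/2 = (-12*10)/2 = (1/2)*(-120) = -60)
2619 + (1872 + Y) = 2619 + (1872 - 60) = 2619 + 1812 = 4431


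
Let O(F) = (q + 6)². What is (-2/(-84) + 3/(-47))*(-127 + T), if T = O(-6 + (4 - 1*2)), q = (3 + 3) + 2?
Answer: -1817/658 ≈ -2.7614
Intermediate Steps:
q = 8 (q = 6 + 2 = 8)
O(F) = 196 (O(F) = (8 + 6)² = 14² = 196)
T = 196
(-2/(-84) + 3/(-47))*(-127 + T) = (-2/(-84) + 3/(-47))*(-127 + 196) = (-2*(-1/84) + 3*(-1/47))*69 = (1/42 - 3/47)*69 = -79/1974*69 = -1817/658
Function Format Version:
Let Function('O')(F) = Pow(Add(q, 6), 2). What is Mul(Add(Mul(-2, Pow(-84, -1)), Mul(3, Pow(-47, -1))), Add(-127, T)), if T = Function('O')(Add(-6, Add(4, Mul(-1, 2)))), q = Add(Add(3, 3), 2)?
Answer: Rational(-1817, 658) ≈ -2.7614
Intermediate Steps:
q = 8 (q = Add(6, 2) = 8)
Function('O')(F) = 196 (Function('O')(F) = Pow(Add(8, 6), 2) = Pow(14, 2) = 196)
T = 196
Mul(Add(Mul(-2, Pow(-84, -1)), Mul(3, Pow(-47, -1))), Add(-127, T)) = Mul(Add(Mul(-2, Pow(-84, -1)), Mul(3, Pow(-47, -1))), Add(-127, 196)) = Mul(Add(Mul(-2, Rational(-1, 84)), Mul(3, Rational(-1, 47))), 69) = Mul(Add(Rational(1, 42), Rational(-3, 47)), 69) = Mul(Rational(-79, 1974), 69) = Rational(-1817, 658)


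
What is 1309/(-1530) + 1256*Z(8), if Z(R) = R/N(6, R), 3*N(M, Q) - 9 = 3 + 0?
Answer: 226003/90 ≈ 2511.1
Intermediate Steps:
N(M, Q) = 4 (N(M, Q) = 3 + (3 + 0)/3 = 3 + (⅓)*3 = 3 + 1 = 4)
Z(R) = R/4
1309/(-1530) + 1256*Z(8) = 1309/(-1530) + 1256*((¼)*8) = 1309*(-1/1530) + 1256*2 = -77/90 + 2512 = 226003/90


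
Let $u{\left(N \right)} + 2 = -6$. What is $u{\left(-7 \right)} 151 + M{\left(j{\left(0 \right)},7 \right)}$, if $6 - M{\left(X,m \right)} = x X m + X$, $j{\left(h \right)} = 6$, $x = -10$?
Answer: $-788$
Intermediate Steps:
$u{\left(N \right)} = -8$ ($u{\left(N \right)} = -2 - 6 = -8$)
$M{\left(X,m \right)} = 6 - X + 10 X m$ ($M{\left(X,m \right)} = 6 - \left(- 10 X m + X\right) = 6 - \left(X - 10 X m\right) = 6 + \left(- X + 10 X m\right) = 6 - X + 10 X m$)
$u{\left(-7 \right)} 151 + M{\left(j{\left(0 \right)},7 \right)} = \left(-8\right) 151 + \left(6 - 6 + 10 \cdot 6 \cdot 7\right) = -1208 + \left(6 - 6 + 420\right) = -1208 + 420 = -788$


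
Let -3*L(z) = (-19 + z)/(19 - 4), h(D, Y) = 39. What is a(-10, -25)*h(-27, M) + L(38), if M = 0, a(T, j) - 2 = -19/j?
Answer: 24124/225 ≈ 107.22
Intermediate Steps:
a(T, j) = 2 - 19/j
L(z) = 19/45 - z/45 (L(z) = -(-19 + z)/(3*(19 - 4)) = -(-19 + z)/(3*15) = -(-19/15 + z/15)/3 = 19/45 - z/45)
a(-10, -25)*h(-27, M) + L(38) = (2 - 19/(-25))*39 + (19/45 - 1/45*38) = (2 - 19*(-1/25))*39 + (19/45 - 38/45) = (2 + 19/25)*39 - 19/45 = (69/25)*39 - 19/45 = 2691/25 - 19/45 = 24124/225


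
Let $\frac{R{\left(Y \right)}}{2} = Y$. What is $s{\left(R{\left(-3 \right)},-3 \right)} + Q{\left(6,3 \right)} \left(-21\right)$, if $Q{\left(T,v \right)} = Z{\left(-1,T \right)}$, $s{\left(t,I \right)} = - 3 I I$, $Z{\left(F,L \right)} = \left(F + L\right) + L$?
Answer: $-258$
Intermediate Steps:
$R{\left(Y \right)} = 2 Y$
$Z{\left(F,L \right)} = F + 2 L$
$s{\left(t,I \right)} = - 3 I^{2}$
$Q{\left(T,v \right)} = -1 + 2 T$
$s{\left(R{\left(-3 \right)},-3 \right)} + Q{\left(6,3 \right)} \left(-21\right) = - 3 \left(-3\right)^{2} + \left(-1 + 2 \cdot 6\right) \left(-21\right) = \left(-3\right) 9 + \left(-1 + 12\right) \left(-21\right) = -27 + 11 \left(-21\right) = -27 - 231 = -258$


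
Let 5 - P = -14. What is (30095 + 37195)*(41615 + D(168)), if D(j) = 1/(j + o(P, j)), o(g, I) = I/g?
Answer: 313630657817/112 ≈ 2.8003e+9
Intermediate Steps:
P = 19 (P = 5 - 1*(-14) = 5 + 14 = 19)
D(j) = 19/(20*j) (D(j) = 1/(j + j/19) = 1/(20*j/19) = 19/(20*j))
(30095 + 37195)*(41615 + D(168)) = (30095 + 37195)*(41615 + (19/20)/168) = 67290*(41615 + (19/20)*(1/168)) = 67290*(41615 + 19/3360) = 67290*(139826419/3360) = 313630657817/112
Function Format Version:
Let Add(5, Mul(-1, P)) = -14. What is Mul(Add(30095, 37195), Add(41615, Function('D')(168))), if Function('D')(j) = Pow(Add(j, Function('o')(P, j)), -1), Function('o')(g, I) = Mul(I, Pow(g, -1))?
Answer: Rational(313630657817, 112) ≈ 2.8003e+9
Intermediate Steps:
P = 19 (P = Add(5, Mul(-1, -14)) = Add(5, 14) = 19)
Function('D')(j) = Mul(Rational(19, 20), Pow(j, -1)) (Function('D')(j) = Pow(Add(j, Mul(j, Pow(19, -1))), -1) = Pow(Add(j, Mul(j, Rational(1, 19))), -1) = Pow(Add(j, Mul(Rational(1, 19), j)), -1) = Pow(Mul(Rational(20, 19), j), -1) = Mul(Rational(19, 20), Pow(j, -1)))
Mul(Add(30095, 37195), Add(41615, Function('D')(168))) = Mul(Add(30095, 37195), Add(41615, Mul(Rational(19, 20), Pow(168, -1)))) = Mul(67290, Add(41615, Mul(Rational(19, 20), Rational(1, 168)))) = Mul(67290, Add(41615, Rational(19, 3360))) = Mul(67290, Rational(139826419, 3360)) = Rational(313630657817, 112)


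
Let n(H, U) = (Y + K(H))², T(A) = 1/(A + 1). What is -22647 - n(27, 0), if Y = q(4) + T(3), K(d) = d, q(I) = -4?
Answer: -371001/16 ≈ -23188.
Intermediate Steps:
T(A) = 1/(1 + A)
Y = -15/4 (Y = -4 + 1/(1 + 3) = -4 + 1/4 = -4 + ¼ = -15/4 ≈ -3.7500)
n(H, U) = (-15/4 + H)²
-22647 - n(27, 0) = -22647 - (-15 + 4*27)²/16 = -22647 - (-15 + 108)²/16 = -22647 - 93²/16 = -22647 - 8649/16 = -371001/16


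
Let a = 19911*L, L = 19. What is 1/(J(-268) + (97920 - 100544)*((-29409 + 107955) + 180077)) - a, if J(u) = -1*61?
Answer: -256730630999218/678626813 ≈ -3.7831e+5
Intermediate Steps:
J(u) = -61
a = 378309 (a = 19911*19 = 378309)
1/(J(-268) + (97920 - 100544)*((-29409 + 107955) + 180077)) - a = 1/(-61 + (97920 - 100544)*((-29409 + 107955) + 180077)) - 1*378309 = 1/(-61 - 2624*(78546 + 180077)) - 378309 = 1/(-61 - 2624*258623) - 378309 = 1/(-61 - 678626752) - 378309 = 1/(-678626813) - 378309 = -1/678626813 - 378309 = -256730630999218/678626813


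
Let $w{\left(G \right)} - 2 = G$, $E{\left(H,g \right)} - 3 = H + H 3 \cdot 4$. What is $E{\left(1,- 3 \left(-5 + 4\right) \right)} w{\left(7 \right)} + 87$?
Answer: $231$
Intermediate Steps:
$E{\left(H,g \right)} = 3 + 13 H$ ($E{\left(H,g \right)} = 3 + \left(H + H 3 \cdot 4\right) = 3 + \left(H + 3 H 4\right) = 3 + \left(H + 12 H\right) = 3 + 13 H$)
$w{\left(G \right)} = 2 + G$
$E{\left(1,- 3 \left(-5 + 4\right) \right)} w{\left(7 \right)} + 87 = \left(3 + 13 \cdot 1\right) \left(2 + 7\right) + 87 = \left(3 + 13\right) 9 + 87 = 16 \cdot 9 + 87 = 144 + 87 = 231$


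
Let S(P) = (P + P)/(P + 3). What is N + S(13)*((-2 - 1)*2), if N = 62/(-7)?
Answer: -521/28 ≈ -18.607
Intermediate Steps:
N = -62/7 (N = 62*(-⅐) = -62/7 ≈ -8.8571)
S(P) = 2*P/(3 + P) (S(P) = (2*P)/(3 + P) = 2*P/(3 + P))
N + S(13)*((-2 - 1)*2) = -62/7 + (2*13/(3 + 13))*((-2 - 1)*2) = -62/7 + (2*13/16)*(-3*2) = -62/7 + (2*13*(1/16))*(-6) = -62/7 + (13/8)*(-6) = -62/7 - 39/4 = -521/28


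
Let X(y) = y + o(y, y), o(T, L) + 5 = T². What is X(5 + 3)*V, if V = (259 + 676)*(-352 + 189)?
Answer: -10211135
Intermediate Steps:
V = -152405 (V = 935*(-163) = -152405)
o(T, L) = -5 + T²
X(y) = -5 + y + y² (X(y) = y + (-5 + y²) = -5 + y + y²)
X(5 + 3)*V = (-5 + (5 + 3) + (5 + 3)²)*(-152405) = (-5 + 8 + 8²)*(-152405) = (-5 + 8 + 64)*(-152405) = 67*(-152405) = -10211135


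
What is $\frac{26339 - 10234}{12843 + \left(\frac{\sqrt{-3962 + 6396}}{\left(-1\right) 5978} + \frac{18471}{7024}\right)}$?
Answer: $\frac{91187847331276160735760}{72733022029869577300793} + \frac{1187478224159360 \sqrt{2434}}{72733022029869577300793} \approx 1.2537$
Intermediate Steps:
$\frac{26339 - 10234}{12843 + \left(\frac{\sqrt{-3962 + 6396}}{\left(-1\right) 5978} + \frac{18471}{7024}\right)} = \frac{16105}{12843 + \left(\frac{\sqrt{2434}}{-5978} + 18471 \cdot \frac{1}{7024}\right)} = \frac{16105}{12843 + \left(\sqrt{2434} \left(- \frac{1}{5978}\right) + \frac{18471}{7024}\right)} = \frac{16105}{12843 + \left(- \frac{\sqrt{2434}}{5978} + \frac{18471}{7024}\right)} = \frac{16105}{12843 + \left(\frac{18471}{7024} - \frac{\sqrt{2434}}{5978}\right)} = \frac{16105}{\frac{90227703}{7024} - \frac{\sqrt{2434}}{5978}}$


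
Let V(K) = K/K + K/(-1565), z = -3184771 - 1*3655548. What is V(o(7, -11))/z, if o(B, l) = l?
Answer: -1576/10705099235 ≈ -1.4722e-7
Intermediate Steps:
z = -6840319 (z = -3184771 - 3655548 = -6840319)
V(K) = 1 - K/1565 (V(K) = 1 + K*(-1/1565) = 1 - K/1565)
V(o(7, -11))/z = (1 - 1/1565*(-11))/(-6840319) = (1 + 11/1565)*(-1/6840319) = (1576/1565)*(-1/6840319) = -1576/10705099235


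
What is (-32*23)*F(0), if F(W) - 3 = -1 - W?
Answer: -1472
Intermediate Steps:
F(W) = 2 - W (F(W) = 3 + (-1 - W) = 2 - W)
(-32*23)*F(0) = (-32*23)*(2 - 1*0) = -736*(2 + 0) = -736*2 = -1472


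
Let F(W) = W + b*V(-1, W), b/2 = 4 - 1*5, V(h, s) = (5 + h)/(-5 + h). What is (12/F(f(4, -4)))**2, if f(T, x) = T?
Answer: 81/16 ≈ 5.0625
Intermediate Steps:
V(h, s) = (5 + h)/(-5 + h)
b = -2 (b = 2*(4 - 1*5) = 2*(4 - 5) = 2*(-1) = -2)
F(W) = 4/3 + W (F(W) = W - 2*(5 - 1)/(-5 - 1) = W - 2*4/(-6) = W - (-1)*4/3 = W - 2*(-2/3) = W + 4/3 = 4/3 + W)
(12/F(f(4, -4)))**2 = (12/(4/3 + 4))**2 = (12/(16/3))**2 = (12*(3/16))**2 = (9/4)**2 = 81/16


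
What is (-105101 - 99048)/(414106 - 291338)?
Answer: -204149/122768 ≈ -1.6629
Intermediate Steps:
(-105101 - 99048)/(414106 - 291338) = -204149/122768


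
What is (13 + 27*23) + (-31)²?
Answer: 1595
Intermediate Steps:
(13 + 27*23) + (-31)² = (13 + 621) + 961 = 634 + 961 = 1595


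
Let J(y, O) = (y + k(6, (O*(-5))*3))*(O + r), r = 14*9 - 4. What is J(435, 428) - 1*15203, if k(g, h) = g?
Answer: 227347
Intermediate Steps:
r = 122 (r = 126 - 4 = 122)
J(y, O) = (6 + y)*(122 + O) (J(y, O) = (y + 6)*(O + 122) = (6 + y)*(122 + O))
J(435, 428) - 1*15203 = (732 + 6*428 + 122*435 + 428*435) - 1*15203 = (732 + 2568 + 53070 + 186180) - 15203 = 242550 - 15203 = 227347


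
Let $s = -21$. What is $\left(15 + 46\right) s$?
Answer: $-1281$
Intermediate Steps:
$\left(15 + 46\right) s = \left(15 + 46\right) \left(-21\right) = 61 \left(-21\right) = -1281$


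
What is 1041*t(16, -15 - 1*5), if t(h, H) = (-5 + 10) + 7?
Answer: 12492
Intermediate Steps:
t(h, H) = 12 (t(h, H) = 5 + 7 = 12)
1041*t(16, -15 - 1*5) = 1041*12 = 12492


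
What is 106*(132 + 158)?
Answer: 30740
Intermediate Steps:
106*(132 + 158) = 106*290 = 30740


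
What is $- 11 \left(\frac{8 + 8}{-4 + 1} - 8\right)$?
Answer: $\frac{440}{3} \approx 146.67$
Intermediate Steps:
$- 11 \left(\frac{8 + 8}{-4 + 1} - 8\right) = - 11 \left(\frac{16}{-3} - 8\right) = - 11 \left(16 \left(- \frac{1}{3}\right) - 8\right) = - 11 \left(- \frac{16}{3} - 8\right) = \left(-11\right) \left(- \frac{40}{3}\right) = \frac{440}{3}$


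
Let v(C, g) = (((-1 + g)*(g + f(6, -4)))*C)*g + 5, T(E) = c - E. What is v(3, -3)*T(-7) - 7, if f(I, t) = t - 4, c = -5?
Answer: -789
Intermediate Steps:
T(E) = -5 - E
f(I, t) = -4 + t
v(C, g) = 5 + C*g*(-1 + g)*(-8 + g) (v(C, g) = (((-1 + g)*(g + (-4 - 4)))*C)*g + 5 = (((-1 + g)*(g - 8))*C)*g + 5 = (((-1 + g)*(-8 + g))*C)*g + 5 = (C*(-1 + g)*(-8 + g))*g + 5 = C*g*(-1 + g)*(-8 + g) + 5 = 5 + C*g*(-1 + g)*(-8 + g))
v(3, -3)*T(-7) - 7 = (5 + 3*(-3)³ - 9*3*(-3)² + 8*3*(-3))*(-5 - 1*(-7)) - 7 = (5 + 3*(-27) - 9*3*9 - 72)*(-5 + 7) - 7 = (5 - 81 - 243 - 72)*2 - 7 = -391*2 - 7 = -782 - 7 = -789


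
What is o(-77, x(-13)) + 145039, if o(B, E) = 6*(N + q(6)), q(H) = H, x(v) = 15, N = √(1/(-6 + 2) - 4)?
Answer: 145075 + 3*I*√17 ≈ 1.4508e+5 + 12.369*I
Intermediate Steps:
N = I*√17/2 (N = √(1/(-4) - 4) = √(-¼ - 4) = √(-17/4) = I*√17/2 ≈ 2.0616*I)
o(B, E) = 36 + 3*I*√17 (o(B, E) = 6*(I*√17/2 + 6) = 6*(6 + I*√17/2) = 36 + 3*I*√17)
o(-77, x(-13)) + 145039 = (36 + 3*I*√17) + 145039 = 145075 + 3*I*√17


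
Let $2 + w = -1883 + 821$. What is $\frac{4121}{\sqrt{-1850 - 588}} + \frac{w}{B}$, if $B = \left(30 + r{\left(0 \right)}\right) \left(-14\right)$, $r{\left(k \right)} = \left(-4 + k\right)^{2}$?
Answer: $\frac{38}{23} - \frac{4121 i \sqrt{2438}}{2438} \approx 1.6522 - 83.461 i$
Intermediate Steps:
$w = -1064$ ($w = -2 + \left(-1883 + 821\right) = -2 - 1062 = -1064$)
$B = -644$ ($B = \left(30 + \left(-4 + 0\right)^{2}\right) \left(-14\right) = \left(30 + \left(-4\right)^{2}\right) \left(-14\right) = \left(30 + 16\right) \left(-14\right) = 46 \left(-14\right) = -644$)
$\frac{4121}{\sqrt{-1850 - 588}} + \frac{w}{B} = \frac{4121}{\sqrt{-1850 - 588}} - \frac{1064}{-644} = \frac{4121}{\sqrt{-2438}} - - \frac{38}{23} = \frac{4121}{i \sqrt{2438}} + \frac{38}{23} = 4121 \left(- \frac{i \sqrt{2438}}{2438}\right) + \frac{38}{23} = - \frac{4121 i \sqrt{2438}}{2438} + \frac{38}{23} = \frac{38}{23} - \frac{4121 i \sqrt{2438}}{2438}$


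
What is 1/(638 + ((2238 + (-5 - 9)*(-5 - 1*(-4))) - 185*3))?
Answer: 1/2335 ≈ 0.00042827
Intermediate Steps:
1/(638 + ((2238 + (-5 - 9)*(-5 - 1*(-4))) - 185*3)) = 1/(638 + ((2238 - 14*(-5 + 4)) - 555)) = 1/(638 + ((2238 - 14*(-1)) - 555)) = 1/(638 + ((2238 + 14) - 555)) = 1/(638 + (2252 - 555)) = 1/(638 + 1697) = 1/2335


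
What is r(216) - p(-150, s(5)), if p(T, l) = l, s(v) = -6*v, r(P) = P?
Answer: 246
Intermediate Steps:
r(216) - p(-150, s(5)) = 216 - (-6)*5 = 216 - 1*(-30) = 216 + 30 = 246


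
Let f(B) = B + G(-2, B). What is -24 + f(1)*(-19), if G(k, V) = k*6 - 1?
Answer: 204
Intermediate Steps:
G(k, V) = -1 + 6*k (G(k, V) = 6*k - 1 = -1 + 6*k)
f(B) = -13 + B (f(B) = B + (-1 + 6*(-2)) = B + (-1 - 12) = B - 13 = -13 + B)
-24 + f(1)*(-19) = -24 + (-13 + 1)*(-19) = -24 - 12*(-19) = -24 + 228 = 204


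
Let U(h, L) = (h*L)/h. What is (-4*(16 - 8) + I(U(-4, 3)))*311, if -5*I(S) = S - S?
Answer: -9952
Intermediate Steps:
U(h, L) = L (U(h, L) = (L*h)/h = L)
I(S) = 0 (I(S) = -(S - S)/5 = -1/5*0 = 0)
(-4*(16 - 8) + I(U(-4, 3)))*311 = (-4*(16 - 8) + 0)*311 = (-4*8 + 0)*311 = (-32 + 0)*311 = -32*311 = -9952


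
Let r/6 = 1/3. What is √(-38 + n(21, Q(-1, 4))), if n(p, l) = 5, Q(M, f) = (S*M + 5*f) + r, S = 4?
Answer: I*√33 ≈ 5.7446*I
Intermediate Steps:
r = 2 (r = 6/3 = 6*(⅓) = 2)
Q(M, f) = 2 + 4*M + 5*f (Q(M, f) = (4*M + 5*f) + 2 = 2 + 4*M + 5*f)
√(-38 + n(21, Q(-1, 4))) = √(-38 + 5) = √(-33) = I*√33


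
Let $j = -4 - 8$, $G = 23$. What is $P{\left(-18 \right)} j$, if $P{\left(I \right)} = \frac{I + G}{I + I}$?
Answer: $\frac{5}{3} \approx 1.6667$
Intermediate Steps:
$j = -12$ ($j = -4 - 8 = -12$)
$P{\left(I \right)} = \frac{23 + I}{2 I}$ ($P{\left(I \right)} = \frac{I + 23}{I + I} = \frac{23 + I}{2 I}$)
$P{\left(-18 \right)} j = \frac{23 - 18}{2 \left(-18\right)} \left(-12\right) = \frac{1}{2} \left(- \frac{1}{18}\right) 5 \left(-12\right) = \left(- \frac{5}{36}\right) \left(-12\right) = \frac{5}{3}$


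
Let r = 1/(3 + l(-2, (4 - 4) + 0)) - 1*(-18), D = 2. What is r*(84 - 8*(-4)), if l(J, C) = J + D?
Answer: 6380/3 ≈ 2126.7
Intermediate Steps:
l(J, C) = 2 + J (l(J, C) = J + 2 = 2 + J)
r = 55/3 (r = 1/(3 + (2 - 2)) - 1*(-18) = 1/(3 + 0) + 18 = 1/3 + 18 = 55/3 ≈ 18.333)
r*(84 - 8*(-4)) = 55*(84 - 8*(-4))/3 = 55*(84 + 32)/3 = (55/3)*116 = 6380/3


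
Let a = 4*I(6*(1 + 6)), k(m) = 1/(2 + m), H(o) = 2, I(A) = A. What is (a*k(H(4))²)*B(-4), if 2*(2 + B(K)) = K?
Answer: -42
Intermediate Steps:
B(K) = -2 + K/2
a = 168 (a = 4*(6*(1 + 6)) = 4*(6*7) = 4*42 = 168)
(a*k(H(4))²)*B(-4) = (168*(1/(2 + 2))²)*(-2 + (½)*(-4)) = (168*(1/4)²)*(-2 - 2) = (168*(¼)²)*(-4) = (168*(1/16))*(-4) = (21/2)*(-4) = -42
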